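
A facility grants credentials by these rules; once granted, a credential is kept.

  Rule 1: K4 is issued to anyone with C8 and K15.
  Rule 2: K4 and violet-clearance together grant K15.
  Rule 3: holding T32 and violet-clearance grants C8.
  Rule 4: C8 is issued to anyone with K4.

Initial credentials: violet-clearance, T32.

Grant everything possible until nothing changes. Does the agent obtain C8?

Yes

Holding T32 and violet-clearance grants C8 (Rule 3).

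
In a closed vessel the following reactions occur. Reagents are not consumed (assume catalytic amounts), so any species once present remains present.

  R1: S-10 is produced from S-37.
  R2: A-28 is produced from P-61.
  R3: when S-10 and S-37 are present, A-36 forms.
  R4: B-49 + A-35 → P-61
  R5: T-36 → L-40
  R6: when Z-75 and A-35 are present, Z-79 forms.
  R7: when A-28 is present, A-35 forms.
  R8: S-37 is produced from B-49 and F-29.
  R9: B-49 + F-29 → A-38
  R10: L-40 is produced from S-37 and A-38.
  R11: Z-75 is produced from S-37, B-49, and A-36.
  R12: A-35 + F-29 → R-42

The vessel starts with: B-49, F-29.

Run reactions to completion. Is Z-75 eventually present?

B-49 and F-29 present → S-37 forms (R8).
S-37 present → S-10 forms (R1).
S-10 and S-37 present → A-36 forms (R3).
S-37, B-49, and A-36 present → Z-75 forms (R11).

Yes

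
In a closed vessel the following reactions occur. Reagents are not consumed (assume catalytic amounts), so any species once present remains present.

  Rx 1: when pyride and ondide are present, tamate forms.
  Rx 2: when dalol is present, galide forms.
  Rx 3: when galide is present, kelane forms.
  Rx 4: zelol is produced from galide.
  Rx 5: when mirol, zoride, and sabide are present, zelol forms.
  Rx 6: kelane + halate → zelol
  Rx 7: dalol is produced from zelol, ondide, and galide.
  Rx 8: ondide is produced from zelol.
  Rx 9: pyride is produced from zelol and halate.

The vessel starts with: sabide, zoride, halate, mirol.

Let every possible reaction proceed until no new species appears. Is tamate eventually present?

mirol, zoride, and sabide present → zelol forms (Rx 5).
zelol present → ondide forms (Rx 8).
zelol and halate present → pyride forms (Rx 9).
pyride and ondide present → tamate forms (Rx 1).

Yes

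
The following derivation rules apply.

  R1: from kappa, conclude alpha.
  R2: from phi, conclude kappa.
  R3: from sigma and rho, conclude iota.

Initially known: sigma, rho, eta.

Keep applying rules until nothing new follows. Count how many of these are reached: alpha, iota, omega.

From sigma and rho, R3 gives iota.
alpha would need kappa (R1), but kappa is never established.
iota: reached.
No rule produces omega, and it is not given.
Reached: iota — 1 of the 3.

1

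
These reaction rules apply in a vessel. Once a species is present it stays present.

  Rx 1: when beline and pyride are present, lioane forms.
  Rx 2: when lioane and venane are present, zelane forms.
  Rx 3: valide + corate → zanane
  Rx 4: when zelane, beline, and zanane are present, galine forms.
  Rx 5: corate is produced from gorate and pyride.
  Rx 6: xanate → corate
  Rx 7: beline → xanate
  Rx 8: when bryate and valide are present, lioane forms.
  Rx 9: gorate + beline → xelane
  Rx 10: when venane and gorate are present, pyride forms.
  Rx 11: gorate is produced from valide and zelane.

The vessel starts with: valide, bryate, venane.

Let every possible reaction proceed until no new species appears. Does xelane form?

xelane would need gorate and beline (Rx 9), but beline never forms.

No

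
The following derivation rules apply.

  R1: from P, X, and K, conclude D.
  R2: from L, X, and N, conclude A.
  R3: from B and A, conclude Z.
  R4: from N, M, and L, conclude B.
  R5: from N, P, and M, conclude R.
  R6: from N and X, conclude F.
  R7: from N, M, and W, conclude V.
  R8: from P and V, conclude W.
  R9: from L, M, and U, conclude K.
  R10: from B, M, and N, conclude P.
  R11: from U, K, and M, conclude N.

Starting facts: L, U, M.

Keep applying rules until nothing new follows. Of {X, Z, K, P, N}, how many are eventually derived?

From L, M, and U, R9 gives K.
From U, K, and M, R11 gives N.
N, M, and L hold, so B follows (R4).
B, M, and N hold, so P follows (R10).
No rule produces X, and it is not given.
Z would need B and A (R3), but A is never established.
K: reached.
P: reached.
N: reached.
Reached: K, P, and N — 3 of the 5.

3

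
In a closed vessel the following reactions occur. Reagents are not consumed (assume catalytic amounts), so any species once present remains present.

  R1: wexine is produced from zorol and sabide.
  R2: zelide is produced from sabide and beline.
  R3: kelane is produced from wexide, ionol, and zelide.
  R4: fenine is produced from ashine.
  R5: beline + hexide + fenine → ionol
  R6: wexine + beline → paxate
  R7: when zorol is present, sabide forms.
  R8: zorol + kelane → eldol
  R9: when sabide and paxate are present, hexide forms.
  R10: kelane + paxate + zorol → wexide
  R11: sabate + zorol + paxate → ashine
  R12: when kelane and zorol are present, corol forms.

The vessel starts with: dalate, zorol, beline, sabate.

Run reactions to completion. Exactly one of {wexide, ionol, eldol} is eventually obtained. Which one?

ionol

zorol present → sabide forms (R7).
zorol and sabide present → wexine forms (R1).
wexine and beline present → paxate forms (R6).
sabate, zorol, and paxate present → ashine forms (R11).
sabide and paxate present → hexide forms (R9).
ashine present → fenine forms (R4).
beline, hexide, and fenine present → ionol forms (R5).
wexide would need kelane, paxate, and zorol (R10), but kelane never forms. eldol would need zorol and kelane (R8), but kelane never forms.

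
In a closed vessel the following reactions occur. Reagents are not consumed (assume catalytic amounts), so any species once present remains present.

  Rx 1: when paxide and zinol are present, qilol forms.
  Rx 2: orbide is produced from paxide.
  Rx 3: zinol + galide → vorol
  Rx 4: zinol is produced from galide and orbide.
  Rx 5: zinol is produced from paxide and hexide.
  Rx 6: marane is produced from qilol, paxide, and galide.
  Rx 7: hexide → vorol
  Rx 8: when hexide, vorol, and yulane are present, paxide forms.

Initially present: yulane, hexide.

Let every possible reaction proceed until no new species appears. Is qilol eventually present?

Yes

hexide present → vorol forms (Rx 7).
hexide, vorol, and yulane present → paxide forms (Rx 8).
paxide and hexide present → zinol forms (Rx 5).
paxide and zinol present → qilol forms (Rx 1).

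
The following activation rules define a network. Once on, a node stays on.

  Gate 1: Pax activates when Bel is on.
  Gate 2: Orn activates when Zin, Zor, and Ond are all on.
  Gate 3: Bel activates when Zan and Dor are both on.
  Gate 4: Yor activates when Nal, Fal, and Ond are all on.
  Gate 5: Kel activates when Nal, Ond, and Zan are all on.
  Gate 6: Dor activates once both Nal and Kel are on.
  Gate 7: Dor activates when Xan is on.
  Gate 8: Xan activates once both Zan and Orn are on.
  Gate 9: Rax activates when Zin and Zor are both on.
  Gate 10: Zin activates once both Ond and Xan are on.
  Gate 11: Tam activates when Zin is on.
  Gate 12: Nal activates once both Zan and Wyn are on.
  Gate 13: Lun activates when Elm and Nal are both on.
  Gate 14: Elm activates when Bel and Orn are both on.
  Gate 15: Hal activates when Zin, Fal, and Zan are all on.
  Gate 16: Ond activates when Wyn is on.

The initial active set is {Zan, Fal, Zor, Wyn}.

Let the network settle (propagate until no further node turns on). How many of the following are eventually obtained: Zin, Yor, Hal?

1

Gate 12: Zan and Wyn on → Nal on.
Wyn is on, so Ond activates (Gate 16).
Gate 4: Nal, Fal, and Ond on → Yor on.
Zin would need Ond and Xan (Gate 10), but Xan never turns on.
Yor: reached.
Hal would need Zin, Fal, and Zan (Gate 15), but Zin never turns on.
Reached: Yor — 1 of the 3.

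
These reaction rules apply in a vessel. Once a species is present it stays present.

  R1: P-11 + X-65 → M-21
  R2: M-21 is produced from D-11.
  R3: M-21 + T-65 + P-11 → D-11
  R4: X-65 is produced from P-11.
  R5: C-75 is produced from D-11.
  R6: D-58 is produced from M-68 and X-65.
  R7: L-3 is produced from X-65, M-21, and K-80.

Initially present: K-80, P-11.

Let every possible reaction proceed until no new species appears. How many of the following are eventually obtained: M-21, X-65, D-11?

P-11 present → X-65 forms (R4).
P-11 and X-65 present → M-21 forms (R1).
M-21: reached.
X-65: reached.
D-11 would need M-21, T-65, and P-11 (R3), but T-65 never forms.
Reached: M-21 and X-65 — 2 of the 3.

2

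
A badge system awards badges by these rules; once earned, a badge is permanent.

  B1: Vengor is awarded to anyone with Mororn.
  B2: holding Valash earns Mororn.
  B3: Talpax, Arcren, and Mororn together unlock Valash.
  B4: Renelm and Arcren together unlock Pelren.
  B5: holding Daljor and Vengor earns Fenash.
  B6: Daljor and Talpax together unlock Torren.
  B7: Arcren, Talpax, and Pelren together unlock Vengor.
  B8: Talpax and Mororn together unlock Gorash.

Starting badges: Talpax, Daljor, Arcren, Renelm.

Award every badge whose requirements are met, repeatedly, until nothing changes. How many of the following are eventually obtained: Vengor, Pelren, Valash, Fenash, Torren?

With Renelm and Arcren, Pelren is earned (B4).
With Daljor and Talpax, Torren is earned (B6).
With Arcren, Talpax, and Pelren, Vengor is earned (B7).
With Daljor and Vengor, Fenash is earned (B5).
Vengor: reached.
Pelren: reached.
Valash would need Talpax, Arcren, and Mororn (B3), but Mororn is never earned.
Fenash: reached.
Torren: reached.
Reached: Vengor, Pelren, Fenash, and Torren — 4 of the 5.

4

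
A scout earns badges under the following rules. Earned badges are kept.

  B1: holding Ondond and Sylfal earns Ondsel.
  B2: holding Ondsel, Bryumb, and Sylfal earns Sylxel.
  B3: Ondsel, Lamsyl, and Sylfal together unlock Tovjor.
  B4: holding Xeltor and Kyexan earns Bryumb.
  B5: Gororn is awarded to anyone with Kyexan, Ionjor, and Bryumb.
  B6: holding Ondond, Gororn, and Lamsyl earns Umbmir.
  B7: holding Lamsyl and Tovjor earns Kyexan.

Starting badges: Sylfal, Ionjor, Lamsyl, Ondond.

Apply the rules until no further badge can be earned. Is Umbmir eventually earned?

Umbmir would need Ondond, Gororn, and Lamsyl (B6), but Gororn is never earned.

No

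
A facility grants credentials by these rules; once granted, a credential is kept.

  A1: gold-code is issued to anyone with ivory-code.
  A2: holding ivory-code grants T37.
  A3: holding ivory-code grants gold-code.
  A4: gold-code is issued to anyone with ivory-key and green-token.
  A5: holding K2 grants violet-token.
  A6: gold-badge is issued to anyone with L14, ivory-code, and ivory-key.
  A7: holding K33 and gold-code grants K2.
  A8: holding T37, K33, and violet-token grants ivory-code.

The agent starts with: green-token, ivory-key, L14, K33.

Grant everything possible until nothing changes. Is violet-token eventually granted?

Yes

Holding ivory-key and green-token grants gold-code (A4).
Holding K33 and gold-code grants K2 (A7).
Holding K2 grants violet-token (A5).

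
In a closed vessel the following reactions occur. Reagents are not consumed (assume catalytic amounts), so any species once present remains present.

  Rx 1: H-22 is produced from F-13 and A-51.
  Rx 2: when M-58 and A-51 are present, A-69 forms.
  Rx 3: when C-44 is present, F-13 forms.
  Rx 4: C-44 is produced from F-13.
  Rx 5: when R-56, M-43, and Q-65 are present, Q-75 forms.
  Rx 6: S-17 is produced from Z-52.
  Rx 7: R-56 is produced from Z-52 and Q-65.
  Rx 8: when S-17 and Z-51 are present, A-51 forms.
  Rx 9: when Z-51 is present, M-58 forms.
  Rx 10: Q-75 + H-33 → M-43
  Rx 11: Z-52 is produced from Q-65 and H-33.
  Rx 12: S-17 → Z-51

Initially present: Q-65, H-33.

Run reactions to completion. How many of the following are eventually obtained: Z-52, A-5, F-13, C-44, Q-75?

Q-65 and H-33 present → Z-52 forms (Rx 11).
Z-52: reached.
No rule produces A-5, and it is not given.
F-13 would need C-44 (Rx 3), but C-44 never forms.
C-44 would need F-13 (Rx 4), but F-13 never forms.
Q-75 would need R-56, M-43, and Q-65 (Rx 5), but M-43 never forms.
Reached: Z-52 — 1 of the 5.

1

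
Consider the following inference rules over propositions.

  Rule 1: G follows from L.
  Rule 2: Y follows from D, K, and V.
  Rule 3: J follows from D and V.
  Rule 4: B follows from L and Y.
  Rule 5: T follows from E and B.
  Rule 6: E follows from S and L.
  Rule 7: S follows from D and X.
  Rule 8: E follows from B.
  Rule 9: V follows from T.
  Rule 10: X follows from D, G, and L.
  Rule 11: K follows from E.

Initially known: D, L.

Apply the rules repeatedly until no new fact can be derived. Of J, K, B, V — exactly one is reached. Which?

From L, Rule 1 gives G.
From D, G, and L, Rule 10 gives X.
From D and X, Rule 7 gives S.
S and L hold, so E follows (Rule 6).
E holds, so K follows (Rule 11).
B would need L and Y (Rule 4), but Y is never established. V would need T (Rule 9), but T is never established. J would need D and V (Rule 3), but V is never established.

K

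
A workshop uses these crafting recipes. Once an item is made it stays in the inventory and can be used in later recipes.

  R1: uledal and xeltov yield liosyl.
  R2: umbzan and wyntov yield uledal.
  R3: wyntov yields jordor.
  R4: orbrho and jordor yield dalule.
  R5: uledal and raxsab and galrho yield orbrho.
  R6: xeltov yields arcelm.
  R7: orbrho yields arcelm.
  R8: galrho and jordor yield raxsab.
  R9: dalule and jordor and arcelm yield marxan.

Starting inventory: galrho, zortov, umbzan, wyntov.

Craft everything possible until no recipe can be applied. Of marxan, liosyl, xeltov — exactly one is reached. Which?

marxan

Using R2, umbzan and wyntov make uledal.
Using R3, wyntov makes jordor.
Using R8, galrho and jordor make raxsab.
Using R5, uledal, raxsab, and galrho make orbrho.
Using R4, orbrho and jordor make dalule.
Using R7, orbrho makes arcelm.
dalule and jordor and arcelm → marxan (R9).
liosyl would need uledal and xeltov (R1), but xeltov is never obtained. No rule produces xeltov, and it is not given.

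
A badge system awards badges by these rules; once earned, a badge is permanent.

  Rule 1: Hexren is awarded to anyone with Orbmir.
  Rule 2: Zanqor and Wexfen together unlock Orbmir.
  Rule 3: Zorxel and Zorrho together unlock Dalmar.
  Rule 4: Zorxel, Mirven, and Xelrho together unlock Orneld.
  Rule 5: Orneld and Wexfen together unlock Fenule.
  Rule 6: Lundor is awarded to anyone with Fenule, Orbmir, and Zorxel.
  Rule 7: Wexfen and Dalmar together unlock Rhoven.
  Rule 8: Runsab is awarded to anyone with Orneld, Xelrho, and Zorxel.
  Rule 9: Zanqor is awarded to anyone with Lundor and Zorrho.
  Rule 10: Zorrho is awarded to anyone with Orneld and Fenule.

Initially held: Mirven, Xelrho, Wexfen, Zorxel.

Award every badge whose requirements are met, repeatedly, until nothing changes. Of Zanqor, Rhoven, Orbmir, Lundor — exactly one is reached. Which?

Rhoven

With Zorxel, Mirven, and Xelrho, Orneld is earned (Rule 4).
With Orneld and Wexfen, Fenule is earned (Rule 5).
With Orneld and Fenule, Zorrho is earned (Rule 10).
With Zorxel and Zorrho, Dalmar is earned (Rule 3).
With Wexfen and Dalmar, Rhoven is earned (Rule 7).
Zanqor would need Lundor and Zorrho (Rule 9), but Lundor is never earned. Lundor would need Fenule, Orbmir, and Zorxel (Rule 6), but Orbmir is never earned. Orbmir would need Zanqor and Wexfen (Rule 2), but Zanqor is never earned.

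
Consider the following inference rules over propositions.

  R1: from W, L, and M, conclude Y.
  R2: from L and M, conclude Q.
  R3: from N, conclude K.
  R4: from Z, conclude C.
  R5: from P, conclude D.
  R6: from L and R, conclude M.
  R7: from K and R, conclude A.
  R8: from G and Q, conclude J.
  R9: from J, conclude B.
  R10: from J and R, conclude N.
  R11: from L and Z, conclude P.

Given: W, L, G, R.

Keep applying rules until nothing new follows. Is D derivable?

No

D would need P (R5), but P is never established.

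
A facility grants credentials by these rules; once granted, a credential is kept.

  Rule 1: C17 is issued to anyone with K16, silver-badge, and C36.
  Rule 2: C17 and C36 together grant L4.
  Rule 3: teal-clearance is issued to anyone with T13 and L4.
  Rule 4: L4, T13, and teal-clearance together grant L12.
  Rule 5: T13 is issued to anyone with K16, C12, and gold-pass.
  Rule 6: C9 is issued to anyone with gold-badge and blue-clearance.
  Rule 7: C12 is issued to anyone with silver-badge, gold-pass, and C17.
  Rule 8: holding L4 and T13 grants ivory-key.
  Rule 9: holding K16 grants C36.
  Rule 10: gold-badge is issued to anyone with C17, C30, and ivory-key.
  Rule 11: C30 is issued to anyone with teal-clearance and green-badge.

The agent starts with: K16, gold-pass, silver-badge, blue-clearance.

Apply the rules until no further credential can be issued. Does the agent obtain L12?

Holding K16 grants C36 (Rule 9).
Holding K16, silver-badge, and C36 grants C17 (Rule 1).
Holding C17 and C36 grants L4 (Rule 2).
Holding silver-badge, gold-pass, and C17 grants C12 (Rule 7).
Holding K16, C12, and gold-pass grants T13 (Rule 5).
Holding T13 and L4 grants teal-clearance (Rule 3).
Holding L4, T13, and teal-clearance grants L12 (Rule 4).

Yes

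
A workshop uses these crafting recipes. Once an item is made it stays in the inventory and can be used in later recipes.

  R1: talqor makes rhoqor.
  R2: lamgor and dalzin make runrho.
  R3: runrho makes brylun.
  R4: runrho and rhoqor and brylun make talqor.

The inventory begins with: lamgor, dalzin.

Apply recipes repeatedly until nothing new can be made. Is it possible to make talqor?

talqor would need runrho, rhoqor, and brylun (R4), but rhoqor is never obtained.

No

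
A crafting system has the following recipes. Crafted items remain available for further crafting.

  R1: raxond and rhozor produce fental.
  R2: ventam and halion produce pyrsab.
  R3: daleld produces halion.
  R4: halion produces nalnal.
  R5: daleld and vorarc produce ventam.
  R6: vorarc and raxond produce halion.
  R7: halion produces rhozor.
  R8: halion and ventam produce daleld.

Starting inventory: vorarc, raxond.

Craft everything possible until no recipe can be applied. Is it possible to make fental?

vorarc and raxond → halion (R6).
halion → rhozor (R7).
Using R1, raxond and rhozor make fental.

Yes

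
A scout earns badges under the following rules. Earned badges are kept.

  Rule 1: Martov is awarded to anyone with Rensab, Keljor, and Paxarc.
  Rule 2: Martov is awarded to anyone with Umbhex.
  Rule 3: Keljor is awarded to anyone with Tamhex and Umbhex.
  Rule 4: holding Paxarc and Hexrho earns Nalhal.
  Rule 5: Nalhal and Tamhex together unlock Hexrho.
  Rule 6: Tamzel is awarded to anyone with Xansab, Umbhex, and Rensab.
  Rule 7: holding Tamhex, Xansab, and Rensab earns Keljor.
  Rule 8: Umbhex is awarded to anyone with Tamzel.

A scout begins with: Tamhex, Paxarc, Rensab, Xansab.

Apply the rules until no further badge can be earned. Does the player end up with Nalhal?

No

Nalhal would need Paxarc and Hexrho (Rule 4), but Hexrho is never earned.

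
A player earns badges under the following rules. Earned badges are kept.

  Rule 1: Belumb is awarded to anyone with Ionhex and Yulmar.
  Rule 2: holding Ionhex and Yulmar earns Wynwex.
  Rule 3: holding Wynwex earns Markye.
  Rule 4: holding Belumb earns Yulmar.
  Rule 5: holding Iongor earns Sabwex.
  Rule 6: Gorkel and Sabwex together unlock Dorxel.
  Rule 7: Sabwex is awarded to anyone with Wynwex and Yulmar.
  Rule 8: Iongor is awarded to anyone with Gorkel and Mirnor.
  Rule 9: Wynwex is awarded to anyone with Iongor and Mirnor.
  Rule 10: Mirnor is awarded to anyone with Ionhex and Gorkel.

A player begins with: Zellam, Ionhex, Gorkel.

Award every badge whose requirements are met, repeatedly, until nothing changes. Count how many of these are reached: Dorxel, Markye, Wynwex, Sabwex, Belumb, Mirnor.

5

With Ionhex and Gorkel, Mirnor is earned (Rule 10).
With Gorkel and Mirnor, Iongor is earned (Rule 8).
With Iongor and Mirnor, Wynwex is earned (Rule 9).
With Iongor, Sabwex is earned (Rule 5).
With Wynwex, Markye is earned (Rule 3).
With Gorkel and Sabwex, Dorxel is earned (Rule 6).
Dorxel: reached.
Markye: reached.
Wynwex: reached.
Sabwex: reached.
Belumb would need Ionhex and Yulmar (Rule 1), but Yulmar is never earned.
Mirnor: reached.
Reached: Dorxel, Markye, Wynwex, Sabwex, and Mirnor — 5 of the 6.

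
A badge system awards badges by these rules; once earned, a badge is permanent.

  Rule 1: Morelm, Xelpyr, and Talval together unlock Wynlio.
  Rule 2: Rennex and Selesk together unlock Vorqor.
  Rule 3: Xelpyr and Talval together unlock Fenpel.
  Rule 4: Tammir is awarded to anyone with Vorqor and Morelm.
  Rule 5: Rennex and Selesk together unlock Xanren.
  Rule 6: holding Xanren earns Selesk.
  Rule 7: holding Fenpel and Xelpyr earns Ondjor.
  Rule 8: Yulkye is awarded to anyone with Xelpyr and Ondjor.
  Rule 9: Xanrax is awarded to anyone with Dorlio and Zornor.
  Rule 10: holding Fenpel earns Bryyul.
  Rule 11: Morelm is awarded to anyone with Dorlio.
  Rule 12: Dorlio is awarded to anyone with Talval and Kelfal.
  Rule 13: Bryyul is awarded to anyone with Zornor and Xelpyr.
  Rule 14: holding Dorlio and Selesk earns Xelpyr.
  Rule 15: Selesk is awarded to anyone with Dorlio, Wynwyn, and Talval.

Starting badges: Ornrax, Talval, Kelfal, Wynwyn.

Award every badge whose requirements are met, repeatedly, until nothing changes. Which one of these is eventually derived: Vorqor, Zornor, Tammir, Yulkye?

Yulkye

With Talval and Kelfal, Dorlio is earned (Rule 12).
With Dorlio, Wynwyn, and Talval, Selesk is earned (Rule 15).
With Dorlio and Selesk, Xelpyr is earned (Rule 14).
With Xelpyr and Talval, Fenpel is earned (Rule 3).
With Fenpel and Xelpyr, Ondjor is earned (Rule 7).
With Xelpyr and Ondjor, Yulkye is earned (Rule 8).
Tammir would need Vorqor and Morelm (Rule 4), but Vorqor is never earned. Vorqor would need Rennex and Selesk (Rule 2), but Rennex is never earned. No rule produces Zornor, and it is not given.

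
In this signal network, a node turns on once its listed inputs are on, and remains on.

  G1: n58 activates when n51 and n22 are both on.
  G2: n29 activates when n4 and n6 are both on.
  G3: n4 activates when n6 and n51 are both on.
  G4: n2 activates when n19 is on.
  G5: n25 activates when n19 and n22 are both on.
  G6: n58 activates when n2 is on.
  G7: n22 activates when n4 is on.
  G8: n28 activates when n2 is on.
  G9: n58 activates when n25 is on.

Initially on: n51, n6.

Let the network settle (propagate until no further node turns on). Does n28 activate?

No

n28 would need n2 (G8), but n2 never turns on.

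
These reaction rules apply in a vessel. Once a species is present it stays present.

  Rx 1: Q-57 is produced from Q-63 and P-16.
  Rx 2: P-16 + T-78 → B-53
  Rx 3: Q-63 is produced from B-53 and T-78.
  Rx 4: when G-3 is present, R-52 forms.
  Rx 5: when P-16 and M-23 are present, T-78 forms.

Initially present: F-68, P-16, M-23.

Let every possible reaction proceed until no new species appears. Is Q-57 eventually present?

Yes

P-16 and M-23 present → T-78 forms (Rx 5).
P-16 and T-78 present → B-53 forms (Rx 2).
B-53 and T-78 present → Q-63 forms (Rx 3).
Q-63 and P-16 present → Q-57 forms (Rx 1).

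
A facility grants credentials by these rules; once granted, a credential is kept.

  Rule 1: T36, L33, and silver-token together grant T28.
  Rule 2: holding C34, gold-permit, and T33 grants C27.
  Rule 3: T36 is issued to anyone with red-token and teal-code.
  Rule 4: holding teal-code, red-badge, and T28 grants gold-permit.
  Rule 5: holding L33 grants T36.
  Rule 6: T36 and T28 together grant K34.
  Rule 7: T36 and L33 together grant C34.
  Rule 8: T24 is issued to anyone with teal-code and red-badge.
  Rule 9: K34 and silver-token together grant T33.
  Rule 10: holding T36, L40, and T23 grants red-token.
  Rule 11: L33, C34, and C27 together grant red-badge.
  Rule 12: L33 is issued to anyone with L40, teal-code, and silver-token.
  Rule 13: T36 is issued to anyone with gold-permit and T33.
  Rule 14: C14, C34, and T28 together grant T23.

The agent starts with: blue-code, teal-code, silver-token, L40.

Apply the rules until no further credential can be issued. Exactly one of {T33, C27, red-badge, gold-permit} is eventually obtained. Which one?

T33

Holding L40, teal-code, and silver-token grants L33 (Rule 12).
Holding L33 grants T36 (Rule 5).
Holding T36, L33, and silver-token grants T28 (Rule 1).
Holding T36 and T28 grants K34 (Rule 6).
Holding K34 and silver-token grants T33 (Rule 9).
C27 would need C34, gold-permit, and T33 (Rule 2), but gold-permit is never granted. gold-permit would need teal-code, red-badge, and T28 (Rule 4), but red-badge is never granted. red-badge would need L33, C34, and C27 (Rule 11), but C27 is never granted.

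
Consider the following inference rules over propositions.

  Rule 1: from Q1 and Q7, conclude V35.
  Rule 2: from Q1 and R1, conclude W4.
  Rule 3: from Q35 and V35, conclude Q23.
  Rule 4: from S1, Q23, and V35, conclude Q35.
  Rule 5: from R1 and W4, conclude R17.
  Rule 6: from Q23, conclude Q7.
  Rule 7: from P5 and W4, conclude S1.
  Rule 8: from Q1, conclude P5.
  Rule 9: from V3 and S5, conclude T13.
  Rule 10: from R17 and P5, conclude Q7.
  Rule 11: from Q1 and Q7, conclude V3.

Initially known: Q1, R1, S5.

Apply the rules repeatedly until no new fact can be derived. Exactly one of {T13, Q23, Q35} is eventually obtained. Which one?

T13

Q1 and R1 hold, so W4 follows (Rule 2).
Q1 holds, so P5 follows (Rule 8).
From R1 and W4, Rule 5 gives R17.
R17 and P5 hold, so Q7 follows (Rule 10).
Q1 and Q7 hold, so V3 follows (Rule 11).
From V3 and S5, Rule 9 gives T13.
Q35 would need S1, Q23, and V35 (Rule 4), but Q23 is never established. Q23 would need Q35 and V35 (Rule 3), but Q35 is never established.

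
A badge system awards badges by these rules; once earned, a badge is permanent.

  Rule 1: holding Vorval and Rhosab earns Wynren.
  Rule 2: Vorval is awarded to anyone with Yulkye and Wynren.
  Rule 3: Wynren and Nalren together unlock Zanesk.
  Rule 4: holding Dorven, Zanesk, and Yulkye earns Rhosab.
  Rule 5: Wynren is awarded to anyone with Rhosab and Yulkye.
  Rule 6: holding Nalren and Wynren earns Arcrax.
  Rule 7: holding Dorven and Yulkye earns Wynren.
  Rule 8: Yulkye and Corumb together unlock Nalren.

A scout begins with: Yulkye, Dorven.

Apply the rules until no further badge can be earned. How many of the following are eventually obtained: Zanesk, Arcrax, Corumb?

0

Zanesk would need Wynren and Nalren (Rule 3), but Nalren is never earned.
Arcrax would need Nalren and Wynren (Rule 6), but Nalren is never earned.
No rule produces Corumb, and it is not given.
None of the 3 are reached.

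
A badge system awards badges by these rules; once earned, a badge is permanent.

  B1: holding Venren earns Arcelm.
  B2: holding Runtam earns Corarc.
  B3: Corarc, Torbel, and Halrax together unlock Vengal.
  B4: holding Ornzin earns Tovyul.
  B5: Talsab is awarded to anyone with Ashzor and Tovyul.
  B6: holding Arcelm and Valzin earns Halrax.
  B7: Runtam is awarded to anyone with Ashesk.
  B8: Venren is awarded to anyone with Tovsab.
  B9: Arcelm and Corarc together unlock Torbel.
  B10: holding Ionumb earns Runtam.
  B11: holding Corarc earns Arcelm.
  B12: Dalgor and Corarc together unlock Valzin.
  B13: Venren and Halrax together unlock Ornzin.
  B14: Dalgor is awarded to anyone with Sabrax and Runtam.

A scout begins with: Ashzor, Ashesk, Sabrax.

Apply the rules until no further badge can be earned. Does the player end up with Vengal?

With Ashesk, Runtam is earned (B7).
With Sabrax and Runtam, Dalgor is earned (B14).
With Runtam, Corarc is earned (B2).
With Dalgor and Corarc, Valzin is earned (B12).
With Corarc, Arcelm is earned (B11).
With Arcelm and Valzin, Halrax is earned (B6).
With Arcelm and Corarc, Torbel is earned (B9).
With Corarc, Torbel, and Halrax, Vengal is earned (B3).

Yes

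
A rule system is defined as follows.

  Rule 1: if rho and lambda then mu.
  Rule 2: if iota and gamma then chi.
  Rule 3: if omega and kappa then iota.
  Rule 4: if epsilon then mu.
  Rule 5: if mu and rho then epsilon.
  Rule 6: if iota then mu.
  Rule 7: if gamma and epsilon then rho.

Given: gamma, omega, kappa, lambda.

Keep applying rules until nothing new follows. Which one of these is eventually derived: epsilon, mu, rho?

mu

omega and kappa hold, so iota follows (Rule 3).
From iota, Rule 6 gives mu.
epsilon would need mu and rho (Rule 5), but rho is never established. rho would need gamma and epsilon (Rule 7), but epsilon is never established.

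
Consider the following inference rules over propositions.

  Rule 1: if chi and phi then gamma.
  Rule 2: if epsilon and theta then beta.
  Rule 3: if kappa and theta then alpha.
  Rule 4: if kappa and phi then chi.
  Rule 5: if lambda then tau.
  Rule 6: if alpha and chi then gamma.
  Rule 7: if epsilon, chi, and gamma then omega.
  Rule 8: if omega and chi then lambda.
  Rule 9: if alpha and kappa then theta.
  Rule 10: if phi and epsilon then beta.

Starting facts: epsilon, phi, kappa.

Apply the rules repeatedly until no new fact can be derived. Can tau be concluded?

From kappa and phi, Rule 4 gives chi.
chi and phi hold, so gamma follows (Rule 1).
From epsilon, chi, and gamma, Rule 7 gives omega.
omega and chi hold, so lambda follows (Rule 8).
lambda holds, so tau follows (Rule 5).

Yes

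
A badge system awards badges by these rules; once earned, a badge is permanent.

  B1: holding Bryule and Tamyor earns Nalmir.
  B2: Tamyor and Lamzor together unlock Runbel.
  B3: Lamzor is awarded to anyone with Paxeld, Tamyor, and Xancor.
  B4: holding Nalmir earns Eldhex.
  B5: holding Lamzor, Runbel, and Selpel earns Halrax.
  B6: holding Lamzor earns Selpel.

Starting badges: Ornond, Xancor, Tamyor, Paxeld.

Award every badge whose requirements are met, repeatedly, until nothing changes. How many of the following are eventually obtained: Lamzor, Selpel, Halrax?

3

With Paxeld, Tamyor, and Xancor, Lamzor is earned (B3).
With Lamzor, Selpel is earned (B6).
With Tamyor and Lamzor, Runbel is earned (B2).
With Lamzor, Runbel, and Selpel, Halrax is earned (B5).
Lamzor: reached.
Selpel: reached.
Halrax: reached.
All 3 are reached.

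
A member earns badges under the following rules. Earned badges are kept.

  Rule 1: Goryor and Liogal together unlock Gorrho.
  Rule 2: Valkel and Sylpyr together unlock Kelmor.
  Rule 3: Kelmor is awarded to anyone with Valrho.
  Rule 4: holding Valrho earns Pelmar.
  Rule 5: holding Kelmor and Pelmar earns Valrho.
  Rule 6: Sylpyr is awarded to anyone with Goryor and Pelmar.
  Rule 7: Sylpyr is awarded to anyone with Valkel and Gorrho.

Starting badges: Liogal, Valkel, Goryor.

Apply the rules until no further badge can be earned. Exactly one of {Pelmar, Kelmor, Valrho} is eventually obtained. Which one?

Kelmor

With Goryor and Liogal, Gorrho is earned (Rule 1).
With Valkel and Gorrho, Sylpyr is earned (Rule 7).
With Valkel and Sylpyr, Kelmor is earned (Rule 2).
Pelmar would need Valrho (Rule 4), but Valrho is never earned. Valrho would need Kelmor and Pelmar (Rule 5), but Pelmar is never earned.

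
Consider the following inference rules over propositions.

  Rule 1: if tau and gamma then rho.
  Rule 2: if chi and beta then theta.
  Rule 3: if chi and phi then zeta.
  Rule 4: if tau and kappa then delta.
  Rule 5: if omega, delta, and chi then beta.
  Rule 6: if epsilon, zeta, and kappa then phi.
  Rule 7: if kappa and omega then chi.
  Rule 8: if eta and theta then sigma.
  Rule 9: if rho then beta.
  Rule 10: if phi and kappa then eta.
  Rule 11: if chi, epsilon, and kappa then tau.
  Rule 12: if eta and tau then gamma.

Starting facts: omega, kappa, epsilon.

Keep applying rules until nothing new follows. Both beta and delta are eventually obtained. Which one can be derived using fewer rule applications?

delta

delta: From kappa and omega, Rule 7 gives chi. chi, epsilon, and kappa hold, so tau follows (Rule 11). From tau and kappa, Rule 4 gives delta. [3 rule applications]
beta: From kappa and omega, Rule 7 gives chi. chi, epsilon, and kappa hold, so tau follows (Rule 11). From tau and kappa, Rule 4 gives delta. From omega, delta, and chi, Rule 5 gives beta. [4 rule applications]
delta needs fewer.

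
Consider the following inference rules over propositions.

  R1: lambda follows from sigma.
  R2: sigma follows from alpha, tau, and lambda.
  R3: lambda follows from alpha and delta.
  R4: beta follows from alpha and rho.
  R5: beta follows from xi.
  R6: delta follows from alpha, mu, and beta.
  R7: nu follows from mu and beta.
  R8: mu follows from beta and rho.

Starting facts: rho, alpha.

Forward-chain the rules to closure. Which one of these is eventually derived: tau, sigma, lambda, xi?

From alpha and rho, R4 gives beta.
From beta and rho, R8 gives mu.
alpha, mu, and beta hold, so delta follows (R6).
alpha and delta hold, so lambda follows (R3).
sigma would need alpha, tau, and lambda (R2), but tau is never established. No rule produces tau, and it is not given. No rule produces xi, and it is not given.

lambda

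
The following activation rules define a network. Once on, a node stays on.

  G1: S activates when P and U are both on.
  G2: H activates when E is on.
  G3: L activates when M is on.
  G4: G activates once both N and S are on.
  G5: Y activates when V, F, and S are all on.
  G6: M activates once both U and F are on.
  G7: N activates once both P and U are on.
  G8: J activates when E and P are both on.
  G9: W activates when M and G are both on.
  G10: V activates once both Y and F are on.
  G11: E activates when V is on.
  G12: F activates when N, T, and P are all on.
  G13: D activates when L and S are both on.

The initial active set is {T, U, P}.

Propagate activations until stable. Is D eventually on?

G7: P and U on → N on.
P and U are on, so S activates (G1).
G12: N, T, and P on → F on.
U and F are on, so M activates (G6).
G3: M on → L on.
L and S are on, so D activates (G13).

Yes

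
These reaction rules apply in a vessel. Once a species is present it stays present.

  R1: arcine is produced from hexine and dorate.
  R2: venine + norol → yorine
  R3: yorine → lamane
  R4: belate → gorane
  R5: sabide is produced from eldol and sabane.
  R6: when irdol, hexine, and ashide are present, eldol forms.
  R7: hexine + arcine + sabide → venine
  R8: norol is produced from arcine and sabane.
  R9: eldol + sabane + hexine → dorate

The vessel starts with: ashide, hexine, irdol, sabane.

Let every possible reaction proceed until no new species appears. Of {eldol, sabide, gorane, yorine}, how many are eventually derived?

3

irdol, hexine, and ashide present → eldol forms (R6).
eldol, sabane, and hexine present → dorate forms (R9).
eldol and sabane present → sabide forms (R5).
hexine and dorate present → arcine forms (R1).
hexine, arcine, and sabide present → venine forms (R7).
arcine and sabane present → norol forms (R8).
venine and norol present → yorine forms (R2).
eldol: reached.
sabide: reached.
gorane would need belate (R4), but belate never forms.
yorine: reached.
Reached: eldol, sabide, and yorine — 3 of the 4.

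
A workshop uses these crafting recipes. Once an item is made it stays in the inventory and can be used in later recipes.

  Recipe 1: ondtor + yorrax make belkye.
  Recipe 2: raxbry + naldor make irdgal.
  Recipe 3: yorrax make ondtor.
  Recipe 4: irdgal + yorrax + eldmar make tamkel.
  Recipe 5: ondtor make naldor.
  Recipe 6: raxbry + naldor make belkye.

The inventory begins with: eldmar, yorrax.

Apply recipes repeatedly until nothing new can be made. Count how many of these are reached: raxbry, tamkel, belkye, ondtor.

2

Using Recipe 3, yorrax makes ondtor.
Using Recipe 1, ondtor and yorrax make belkye.
No rule produces raxbry, and it is not given.
tamkel would need irdgal, yorrax, and eldmar (Recipe 4), but irdgal is never obtained.
belkye: reached.
ondtor: reached.
Reached: belkye and ondtor — 2 of the 4.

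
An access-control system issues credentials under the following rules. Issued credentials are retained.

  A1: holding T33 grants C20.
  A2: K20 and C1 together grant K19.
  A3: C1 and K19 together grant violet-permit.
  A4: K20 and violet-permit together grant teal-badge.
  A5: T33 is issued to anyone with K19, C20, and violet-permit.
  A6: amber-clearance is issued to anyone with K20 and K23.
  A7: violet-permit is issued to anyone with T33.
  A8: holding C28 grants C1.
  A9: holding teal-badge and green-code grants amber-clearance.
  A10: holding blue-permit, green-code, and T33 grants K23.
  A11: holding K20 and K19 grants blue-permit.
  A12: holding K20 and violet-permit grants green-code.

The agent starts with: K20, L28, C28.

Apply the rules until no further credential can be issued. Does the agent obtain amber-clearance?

Holding C28 grants C1 (A8).
Holding K20 and C1 grants K19 (A2).
Holding C1 and K19 grants violet-permit (A3).
Holding K20 and violet-permit grants green-code (A12).
Holding K20 and violet-permit grants teal-badge (A4).
Holding teal-badge and green-code grants amber-clearance (A9).

Yes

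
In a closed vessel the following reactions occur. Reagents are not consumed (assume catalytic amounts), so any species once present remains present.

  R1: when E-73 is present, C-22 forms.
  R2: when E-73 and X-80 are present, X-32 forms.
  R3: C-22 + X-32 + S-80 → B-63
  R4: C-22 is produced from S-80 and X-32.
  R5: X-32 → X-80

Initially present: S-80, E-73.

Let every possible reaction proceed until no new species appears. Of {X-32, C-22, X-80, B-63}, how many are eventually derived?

E-73 present → C-22 forms (R1).
X-32 would need E-73 and X-80 (R2), but X-80 never forms.
C-22: reached.
X-80 would need X-32 (R5), but X-32 never forms.
B-63 would need C-22, X-32, and S-80 (R3), but X-32 never forms.
Reached: C-22 — 1 of the 4.

1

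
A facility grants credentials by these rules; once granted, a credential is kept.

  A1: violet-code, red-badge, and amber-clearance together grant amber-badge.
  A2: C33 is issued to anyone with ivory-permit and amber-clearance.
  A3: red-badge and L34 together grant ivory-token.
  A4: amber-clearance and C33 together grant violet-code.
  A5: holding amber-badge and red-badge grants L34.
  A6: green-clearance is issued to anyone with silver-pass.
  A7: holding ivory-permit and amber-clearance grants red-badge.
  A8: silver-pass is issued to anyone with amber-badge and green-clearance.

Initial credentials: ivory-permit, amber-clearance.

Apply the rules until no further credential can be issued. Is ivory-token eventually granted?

Yes

Holding ivory-permit and amber-clearance grants C33 (A2).
Holding ivory-permit and amber-clearance grants red-badge (A7).
Holding amber-clearance and C33 grants violet-code (A4).
Holding violet-code, red-badge, and amber-clearance grants amber-badge (A1).
Holding amber-badge and red-badge grants L34 (A5).
Holding red-badge and L34 grants ivory-token (A3).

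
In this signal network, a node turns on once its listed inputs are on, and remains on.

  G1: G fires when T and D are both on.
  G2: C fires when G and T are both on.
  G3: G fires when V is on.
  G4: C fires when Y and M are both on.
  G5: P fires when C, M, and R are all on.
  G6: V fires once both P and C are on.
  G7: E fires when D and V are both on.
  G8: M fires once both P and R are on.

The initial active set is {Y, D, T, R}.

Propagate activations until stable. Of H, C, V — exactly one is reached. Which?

G1: T and D on → G on.
G2: G and T on → C on.
No rule produces H, and it is not given. V would need P and C (G6), but P never turns on.

C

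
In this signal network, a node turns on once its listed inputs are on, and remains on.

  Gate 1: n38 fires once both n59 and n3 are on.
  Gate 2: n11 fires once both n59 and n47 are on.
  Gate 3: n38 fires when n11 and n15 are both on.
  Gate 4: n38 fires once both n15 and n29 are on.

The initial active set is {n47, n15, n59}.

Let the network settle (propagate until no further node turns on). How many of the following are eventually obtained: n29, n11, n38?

2

Gate 2: n59 and n47 on → n11 on.
Gate 3: n11 and n15 on → n38 on.
No rule produces n29, and it is not given.
n11: reached.
n38: reached.
Reached: n11 and n38 — 2 of the 3.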